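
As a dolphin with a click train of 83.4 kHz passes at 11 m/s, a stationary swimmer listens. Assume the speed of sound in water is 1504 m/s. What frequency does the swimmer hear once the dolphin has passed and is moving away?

Receding: f₂ = f · v/(v + v_s) = 83.4 × 1504/1515 ≈ 82.8 kHz.

82.8 kHz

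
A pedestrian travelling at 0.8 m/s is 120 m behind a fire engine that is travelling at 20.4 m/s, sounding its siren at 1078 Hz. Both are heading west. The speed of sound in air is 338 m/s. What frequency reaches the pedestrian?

The pedestrian is behind, so the fire engine is moving away from it while the pedestrian is moving toward the fire engine.
Both move, so f' = f · (v + v_o)/(v + v_s).
f' = 1078 × (338 + 0.8)/(338 + 20.4) = 1078 × 338.8/358.4 ≈ 1019 Hz.

1019 Hz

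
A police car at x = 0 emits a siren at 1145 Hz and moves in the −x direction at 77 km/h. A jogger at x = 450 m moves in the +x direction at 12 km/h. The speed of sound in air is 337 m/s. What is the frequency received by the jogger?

77 km/h = 21.39 m/s; 12 km/h = 3.333 m/s.
The observer lies on the +x side, so the source is heading away from the observer and the observer is heading away from the source.
Both move, so f' = f · (v − v_o)/(v + v_s).
f' = 1145 × (337 − 3.333)/(337 + 21.39) = 1145 × 333.67/358.39 ≈ 1066 Hz.

1066 Hz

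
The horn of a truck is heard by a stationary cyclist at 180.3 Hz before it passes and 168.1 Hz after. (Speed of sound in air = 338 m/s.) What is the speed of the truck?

f₁/f₂ = (v + v_s)/(v − v_s), so v_s = v · (f₁ − f₂)/(f₁ + f₂).
v_s = 338 × (180.3 − 168.1)/(180.3 + 168.1) = 338 × 12.2/348.4 ≈ 11.8 m/s.

11.8 m/s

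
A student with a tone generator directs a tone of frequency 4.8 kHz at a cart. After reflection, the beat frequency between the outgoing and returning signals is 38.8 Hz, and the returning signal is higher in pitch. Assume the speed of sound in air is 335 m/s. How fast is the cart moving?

1.35 m/s

Double Doppler shift off a moving reflector: f₂ = f₀ · (v + u)/(v − u) (u > 0 toward emitter).
Returning signal is higher, so f₂ = f₀ + Δf = 4800 + 38.8 = 4838.8 Hz.
Rearranging, u = v · (f₂ − f₀)/(f₂ + f₀) = 335 × 38.8/9638.8 ≈ 1.35 m/s.
So the cart is moving at 1.35 m/s toward the emitter.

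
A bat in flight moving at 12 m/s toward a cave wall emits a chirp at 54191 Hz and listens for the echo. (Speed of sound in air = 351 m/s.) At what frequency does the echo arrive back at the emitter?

58028 Hz

The cave wall receives the sound from a moving source: f₁ = f₀ · v/(v − v_e) = 54191 × 351/339 ≈ 56109 Hz.
On the return leg the bat in flight is a moving observer: f₂ = f₁ · (v + v_e)/v = 56109 × 363/351 ≈ 58028 Hz.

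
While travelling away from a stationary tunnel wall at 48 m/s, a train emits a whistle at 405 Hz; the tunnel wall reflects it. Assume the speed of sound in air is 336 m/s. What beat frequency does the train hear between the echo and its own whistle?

101 Hz

The tunnel wall receives the sound from a moving source: f₁ = f₀ · v/(v + v_e) = 405 × 336/384 ≈ 354.4 Hz.
On the return leg the train is a moving observer: f₂ = f₁ · (v − v_e)/v = 354.4 × 288/336 ≈ 303.8 Hz.
Equivalently f₂ = f₀ · (v − v_e)/(v + v_e).
Beat against the emitted tone: |f₂ − f₀| = 2v_e·f₀/(v + v_e) = 2 × 48 × 405/384 ≈ 101 Hz.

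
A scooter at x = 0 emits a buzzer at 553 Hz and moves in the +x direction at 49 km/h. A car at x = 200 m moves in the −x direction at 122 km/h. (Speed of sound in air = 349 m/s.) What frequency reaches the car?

49 km/h = 13.61 m/s; 122 km/h = 33.89 m/s.
The observer lies on the +x side, so the source is heading toward the observer and the observer is heading toward the source.
With source approaching and observer approaching, f' = f · (v + v_o)/(v − v_s).
f' = 553 × (349 + 33.89)/(349 − 13.61) = 553 × 382.89/335.39 ≈ 631 Hz.

631 Hz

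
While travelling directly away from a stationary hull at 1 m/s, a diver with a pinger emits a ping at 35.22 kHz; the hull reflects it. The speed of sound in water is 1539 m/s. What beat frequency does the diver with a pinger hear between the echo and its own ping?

45.7 Hz

The hull receives the sound from a moving source: f₁ = f₀ · v/(v + v_e) = 35.22 × 1539/1540 ≈ 35.1971 kHz.
On the return leg the diver with a pinger is a moving observer: f₂ = f₁ · (v − v_e)/v = 35.1971 × 1538/1539 ≈ 35.1743 kHz.
Equivalently f₂ = f₀ · (v − v_e)/(v + v_e).
Beat against the emitted tone (with f₀ = 35220 Hz): |f₂ − f₀| = 2v_e·f₀/(v + v_e) = 2 × 1 × 35220/1540 ≈ 45.7 Hz.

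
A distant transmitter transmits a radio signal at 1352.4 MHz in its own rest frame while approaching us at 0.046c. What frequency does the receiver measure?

Relativistic Doppler for frequency: f' = f₀ · √((1 + β)/(1 − β)).
f' = 1352.4 × √(1.0460/0.9540) = 1352.4 × 1.04711 ≈ 1416.1 MHz.

1416.1 MHz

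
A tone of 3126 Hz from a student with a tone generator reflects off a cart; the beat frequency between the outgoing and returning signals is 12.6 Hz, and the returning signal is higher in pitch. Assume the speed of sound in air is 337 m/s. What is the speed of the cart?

Double Doppler shift off a moving reflector: f₂ = f₀ · (v + u)/(v − u) (u > 0 toward emitter).
Returning signal is higher, so f₂ = f₀ + Δf = 3126 + 12.6 = 3138.6 Hz.
Rearranging, u = v · (f₂ − f₀)/(f₂ + f₀) = 337 × 12.6/6264.6 ≈ 0.68 m/s.
So the cart is moving at 0.68 m/s toward the emitter.

0.68 m/s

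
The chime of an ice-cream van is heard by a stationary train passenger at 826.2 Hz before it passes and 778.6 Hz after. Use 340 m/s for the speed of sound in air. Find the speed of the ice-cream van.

f₁/f₂ = (v + v_s)/(v − v_s), so v_s = v · (f₁ − f₂)/(f₁ + f₂).
v_s = 340 × (826.2 − 778.6)/(826.2 + 778.6) = 340 × 47.6/1604.8 ≈ 10.1 m/s.

10.1 m/s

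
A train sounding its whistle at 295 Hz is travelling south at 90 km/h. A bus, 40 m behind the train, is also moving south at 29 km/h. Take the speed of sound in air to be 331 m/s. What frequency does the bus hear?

90 km/h = 25 m/s; 29 km/h = 8.056 m/s.
The bus is behind, so the train is moving away from it while the bus is moving toward the train.
With source receding and observer approaching, f' = f · (v + v_o)/(v + v_s).
f' = 295 × (331 + 8.056)/(331 + 25) = 295 × 339.06/356 ≈ 281 Hz.

281 Hz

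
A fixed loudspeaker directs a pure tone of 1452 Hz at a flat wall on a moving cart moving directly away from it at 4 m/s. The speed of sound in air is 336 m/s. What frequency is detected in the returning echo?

The flat wall on a moving cart first receives the wave as a moving observer: f₁ = f₀ · (v − u)/v = 1452 × (336 − 4)/336 ≈ 1435 Hz.
The reflection then acts as a moving source: f₂ = f₁ · v/(v + u) ≈ 1418 Hz.
Equivalently f₂ = f₀ · (v − u)/(v + u).

1418 Hz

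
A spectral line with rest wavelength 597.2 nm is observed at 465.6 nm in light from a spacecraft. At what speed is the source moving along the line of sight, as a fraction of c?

λ'/λ₀ = 0.7796 < 1 (blueshift), so the source is approaching.
λ'/λ₀ = √((1 − β)/(1 + β)) for an approaching source ⇒ β = (1 − r²)/(1 + r²) with r = λ'/λ₀.
β = (1 − 0.6078)/(1 + 0.6078) ≈ 0.244.

0.244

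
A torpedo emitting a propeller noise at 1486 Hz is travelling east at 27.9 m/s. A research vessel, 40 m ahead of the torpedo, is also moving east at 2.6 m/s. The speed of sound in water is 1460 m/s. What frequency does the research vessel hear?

The research vessel is ahead, so the torpedo is moving toward it while the research vessel is moving away from the torpedo.
Both move, so f' = f · (v − v_o)/(v − v_s).
f' = 1486 × (1460 − 2.6)/(1460 − 27.9) = 1486 × 1457.4/1432.1 ≈ 1512 Hz.

1512 Hz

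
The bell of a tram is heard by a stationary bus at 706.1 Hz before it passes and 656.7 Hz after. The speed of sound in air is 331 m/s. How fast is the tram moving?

f₁/f₂ = (v + v_s)/(v − v_s), so v_s = v · (f₁ − f₂)/(f₁ + f₂).
v_s = 331 × (706.1 − 656.7)/(706.1 + 656.7) = 331 × 49.4/1362.8 ≈ 12.0 m/s.

12.0 m/s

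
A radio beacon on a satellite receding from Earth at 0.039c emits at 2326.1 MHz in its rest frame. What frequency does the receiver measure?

2237.1 MHz

Relativistic Doppler for frequency: f' = f₀ · √((1 − β)/(1 + β)).
f' = 2326.1 × √(0.9610/1.0390) = 2326.1 × 0.96173 ≈ 2237.1 MHz.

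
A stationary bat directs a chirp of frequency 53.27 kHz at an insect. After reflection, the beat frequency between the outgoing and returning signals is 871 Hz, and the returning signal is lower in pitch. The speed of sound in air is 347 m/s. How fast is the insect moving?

2.86 m/s

Double Doppler shift off a moving reflector: f₂ = f₀ · (v + u)/(v − u) (u > 0 toward emitter).
Returning signal is lower, so f₂ = f₀ − Δf = 53270 − 871 = 52399 Hz.
Rearranging, u = v · (f₂ − f₀)/(f₂ + f₀) = 347 × -871/105669 ≈ -2.86 m/s.
So the insect is moving at 2.86 m/s away from the emitter.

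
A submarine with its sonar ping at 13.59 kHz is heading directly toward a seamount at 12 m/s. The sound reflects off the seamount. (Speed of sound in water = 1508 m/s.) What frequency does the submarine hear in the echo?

The seamount receives the sound from a moving source: f₁ = f₀ · v/(v − v_e) = 13.59 × 1508/1496 ≈ 13.70 kHz.
On the return leg the submarine is a moving observer: f₂ = f₁ · (v + v_e)/v = 13.70 × 1520/1508 ≈ 13.81 kHz.
Equivalently f₂ = f₀ · (v + v_e)/(v − v_e).

13.81 kHz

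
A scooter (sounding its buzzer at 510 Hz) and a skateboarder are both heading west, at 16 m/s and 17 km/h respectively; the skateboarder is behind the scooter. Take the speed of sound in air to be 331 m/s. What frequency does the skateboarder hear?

493 Hz

17 km/h = 4.722 m/s.
The skateboarder is behind, so the scooter is moving away from it while the skateboarder is moving toward the scooter.
General Doppler shift: f' = f · (v + v_o)/(v + v_s).
f' = 510 × (331 + 4.722)/(331 + 16) = 510 × 335.72/347 ≈ 493 Hz.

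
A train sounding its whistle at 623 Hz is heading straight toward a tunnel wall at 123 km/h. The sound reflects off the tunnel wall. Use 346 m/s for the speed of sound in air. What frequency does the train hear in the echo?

123 km/h = 34.17 m/s.
The tunnel wall receives the sound from a moving source: f₁ = f₀ · v/(v − v_e) = 623 × 346/311.83 ≈ 691 Hz.
On the return leg the train is a moving observer: f₂ = f₁ · (v + v_e)/v = 691 × 380.17/346 ≈ 760 Hz.

760 Hz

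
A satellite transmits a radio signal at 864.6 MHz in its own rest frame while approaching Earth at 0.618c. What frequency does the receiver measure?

Relativistic Doppler for frequency: f' = f₀ · √((1 + β)/(1 − β)).
f' = 864.6 × √(1.6180/0.3820) = 864.6 × 2.05806 ≈ 1779.4 MHz.

1779.4 MHz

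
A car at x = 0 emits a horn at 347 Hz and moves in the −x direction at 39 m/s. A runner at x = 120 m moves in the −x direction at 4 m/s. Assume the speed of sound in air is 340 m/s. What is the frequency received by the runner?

315 Hz

The observer lies on the +x side, so the source is heading away from the observer and the observer is heading toward the source.
General Doppler shift: f' = f · (v + v_o)/(v + v_s).
f' = 347 × (340 + 4)/(340 + 39) = 347 × 344/379 ≈ 315 Hz.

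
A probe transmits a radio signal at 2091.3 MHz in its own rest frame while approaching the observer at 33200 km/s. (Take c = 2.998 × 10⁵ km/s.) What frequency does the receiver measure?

β = v/c = 33200/299800 = 0.1107.
Relativistic Doppler for frequency: f' = f₀ · √((1 + β)/(1 − β)).
f' = 2091.3 × √(1.1107/0.8893) = 2091.3 × 1.11761 ≈ 2337.3 MHz.

2337.3 MHz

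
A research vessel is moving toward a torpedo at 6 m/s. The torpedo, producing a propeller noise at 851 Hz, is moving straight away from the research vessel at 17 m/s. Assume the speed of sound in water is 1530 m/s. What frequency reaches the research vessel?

Both move, so f' = f · (v + v_o)/(v + v_s).
f' = 851 × (1530 + 6)/(1530 + 17) = 851 × 1536/1547 ≈ 845 Hz.

845 Hz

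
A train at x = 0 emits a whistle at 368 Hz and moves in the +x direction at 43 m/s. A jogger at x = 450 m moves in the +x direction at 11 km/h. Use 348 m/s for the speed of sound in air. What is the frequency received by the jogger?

11 km/h = 3.056 m/s.
The observer lies on the +x side, so the source is heading toward the observer and the observer is heading away from the source.
General Doppler shift: f' = f · (v − v_o)/(v − v_s).
f' = 368 × (348 − 3.056)/(348 − 43) = 368 × 344.94/305 ≈ 416 Hz.

416 Hz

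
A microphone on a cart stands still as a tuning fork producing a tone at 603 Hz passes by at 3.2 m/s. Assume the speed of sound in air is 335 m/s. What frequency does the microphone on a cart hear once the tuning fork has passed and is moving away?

Receding: f₂ = f · v/(v + v_s) = 603 × 335/338.2 ≈ 597 Hz.

597 Hz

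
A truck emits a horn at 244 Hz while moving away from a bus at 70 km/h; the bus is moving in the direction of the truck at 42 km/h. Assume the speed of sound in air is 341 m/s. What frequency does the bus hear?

70 km/h = 19.44 m/s; 42 km/h = 11.67 m/s.
General Doppler shift: f' = f · (v + v_o)/(v + v_s).
f' = 244 × (341 + 11.67)/(341 + 19.44) = 244 × 352.67/360.44 ≈ 239 Hz.

239 Hz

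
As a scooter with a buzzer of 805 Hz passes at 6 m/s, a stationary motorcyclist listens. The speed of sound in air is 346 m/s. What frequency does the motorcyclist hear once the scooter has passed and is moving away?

791 Hz

Receding: f₂ = f · v/(v + v_s) = 805 × 346/352 ≈ 791 Hz.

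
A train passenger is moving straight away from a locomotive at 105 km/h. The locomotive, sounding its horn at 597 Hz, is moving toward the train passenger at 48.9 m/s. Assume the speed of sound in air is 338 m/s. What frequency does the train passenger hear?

638 Hz

105 km/h = 29.17 m/s.
With source approaching and observer receding, f' = f · (v − v_o)/(v − v_s).
f' = 597 × (338 − 29.17)/(338 − 48.9) = 597 × 308.83/289.1 ≈ 638 Hz.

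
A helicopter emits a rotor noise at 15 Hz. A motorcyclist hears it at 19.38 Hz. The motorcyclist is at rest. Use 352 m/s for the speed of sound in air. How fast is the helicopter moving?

f' > f, so the helicopter is approaching.
f' = f · v/(v − v_s) ⇒ v_s = v · |1 − f/f'|.
v_s = 352 × |1 − 15/19.38| = 352 × 0.226 ≈ 80 m/s.

80 m/s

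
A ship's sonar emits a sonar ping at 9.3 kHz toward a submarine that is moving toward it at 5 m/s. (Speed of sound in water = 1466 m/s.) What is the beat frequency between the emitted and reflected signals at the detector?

64 Hz

The submarine first receives the wave as a moving observer: f₁ = f₀ · (v + u)/v = 9.3 × (1466 + 5)/1466 ≈ 9.3317 kHz.
The reflection then acts as a moving source: f₂ = f₁ · v/(v − u) ≈ 9.3637 kHz.
Beat frequency (with f₀ = 9300 Hz): |f₂ − f₀| = 2u·f₀/(v − u) = 2 × 5 × 9300/1461 ≈ 64 Hz.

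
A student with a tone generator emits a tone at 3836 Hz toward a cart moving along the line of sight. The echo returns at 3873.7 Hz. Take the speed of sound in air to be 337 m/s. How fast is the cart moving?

1.65 m/s

Double Doppler shift off a moving reflector: f₂ = f₀ · (v + u)/(v − u) (u > 0 toward emitter).
Rearranging, u = v · (f₂ − f₀)/(f₂ + f₀) = 337 × 37.7/7709.7 ≈ 1.65 m/s.
So the cart is moving at 1.65 m/s toward the emitter.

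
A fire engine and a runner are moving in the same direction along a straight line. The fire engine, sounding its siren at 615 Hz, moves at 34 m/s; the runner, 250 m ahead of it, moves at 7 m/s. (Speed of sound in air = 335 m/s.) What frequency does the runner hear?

670 Hz

The runner is ahead, so the fire engine is moving toward it while the runner is moving away from the fire engine.
With source approaching and observer receding, f' = f · (v − v_o)/(v − v_s).
f' = 615 × (335 − 7)/(335 − 34) = 615 × 328/301 ≈ 670 Hz.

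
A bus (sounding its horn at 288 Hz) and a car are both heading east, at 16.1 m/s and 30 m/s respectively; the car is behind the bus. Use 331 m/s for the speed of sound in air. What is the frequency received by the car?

The car is behind, so the bus is moving away from it while the car is moving toward the bus.
With source receding and observer approaching, f' = f · (v + v_o)/(v + v_s).
f' = 288 × (331 + 30)/(331 + 16.1) = 288 × 361/347.1 ≈ 300 Hz.

300 Hz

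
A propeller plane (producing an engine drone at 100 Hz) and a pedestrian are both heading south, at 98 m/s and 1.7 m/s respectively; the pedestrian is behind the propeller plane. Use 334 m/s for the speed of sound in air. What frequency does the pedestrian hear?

The pedestrian is behind, so the propeller plane is moving away from it while the pedestrian is moving toward the propeller plane.
With source receding and observer approaching, f' = f · (v + v_o)/(v + v_s).
f' = 100 × (334 + 1.7)/(334 + 98) = 100 × 335.7/432 ≈ 78 Hz.

78 Hz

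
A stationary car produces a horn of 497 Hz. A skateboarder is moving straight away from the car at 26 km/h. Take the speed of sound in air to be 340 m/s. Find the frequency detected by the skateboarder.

486 Hz

26 km/h = 7.222 m/s.
Moving observer, stationary source: f' = f · (v − v_o)/v.
f' = 497 × (340 − 7.222)/340 = 497 × 332.78/340 ≈ 486 Hz.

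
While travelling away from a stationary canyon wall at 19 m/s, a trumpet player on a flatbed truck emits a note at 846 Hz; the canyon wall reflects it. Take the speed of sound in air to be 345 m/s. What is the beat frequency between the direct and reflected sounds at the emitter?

88 Hz

The canyon wall receives the sound from a moving source: f₁ = f₀ · v/(v + v_e) = 846 × 345/364 ≈ 801.8 Hz.
On the return leg the trumpet player on a flatbed truck is a moving observer: f₂ = f₁ · (v − v_e)/v = 801.8 × 326/345 ≈ 757.7 Hz.
Equivalently f₂ = f₀ · (v − v_e)/(v + v_e).
Beat against the emitted tone: |f₂ − f₀| = 2v_e·f₀/(v + v_e) = 2 × 19 × 846/364 ≈ 88 Hz.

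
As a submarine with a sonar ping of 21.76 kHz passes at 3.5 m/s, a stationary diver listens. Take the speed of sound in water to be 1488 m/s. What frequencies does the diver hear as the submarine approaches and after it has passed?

Approaching: f₁ = f · v/(v − v_s) = 21.76 × 1488/1484.5 ≈ 21.8 kHz.
Receding: f₂ = f · v/(v + v_s) = 21.76 × 1488/1491.5 ≈ 21.7 kHz.

21.8 kHz approaching; 21.7 kHz receding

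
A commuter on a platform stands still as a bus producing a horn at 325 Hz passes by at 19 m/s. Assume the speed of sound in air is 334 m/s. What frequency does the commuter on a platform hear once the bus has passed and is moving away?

308 Hz

Receding: f₂ = f · v/(v + v_s) = 325 × 334/353 ≈ 308 Hz.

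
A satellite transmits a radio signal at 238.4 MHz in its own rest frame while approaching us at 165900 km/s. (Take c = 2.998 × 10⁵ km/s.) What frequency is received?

β = v/c = 165900/299800 = 0.5534.
Relativistic Doppler for frequency: f' = f₀ · √((1 + β)/(1 − β)).
f' = 238.4 × √(1.5534/0.4466) = 238.4 × 1.86493 ≈ 444.6 MHz.

444.6 MHz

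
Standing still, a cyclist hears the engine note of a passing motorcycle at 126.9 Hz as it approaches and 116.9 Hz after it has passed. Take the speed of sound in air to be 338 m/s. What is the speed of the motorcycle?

13.9 m/s

f₁/f₂ = (v + v_s)/(v − v_s), so v_s = v · (f₁ − f₂)/(f₁ + f₂).
v_s = 338 × (126.9 − 116.9)/(126.9 + 116.9) = 338 × 10.0/243.8 ≈ 13.9 m/s.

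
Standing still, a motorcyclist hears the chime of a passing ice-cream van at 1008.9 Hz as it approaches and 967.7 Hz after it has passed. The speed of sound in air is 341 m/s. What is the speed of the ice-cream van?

f₁/f₂ = (v + v_s)/(v − v_s), so v_s = v · (f₁ − f₂)/(f₁ + f₂).
v_s = 341 × (1008.9 − 967.7)/(1008.9 + 967.7) = 341 × 41.2/1976.6 ≈ 7.1 m/s.

7.1 m/s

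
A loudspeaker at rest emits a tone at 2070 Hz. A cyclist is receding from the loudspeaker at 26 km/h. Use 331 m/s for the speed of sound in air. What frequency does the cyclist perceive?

26 km/h = 7.222 m/s.
Moving observer, stationary source: f' = f · (v − v_o)/v.
f' = 2070 × (331 − 7.222)/331 = 2070 × 323.78/331 ≈ 2025 Hz.

2025 Hz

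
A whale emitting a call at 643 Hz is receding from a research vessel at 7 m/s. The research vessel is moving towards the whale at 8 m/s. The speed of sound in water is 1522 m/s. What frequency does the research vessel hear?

643 Hz

With source receding and observer approaching, f' = f · (v + v_o)/(v + v_s).
f' = 643 × (1522 + 8)/(1522 + 7) = 643 × 1530/1529 ≈ 643 Hz.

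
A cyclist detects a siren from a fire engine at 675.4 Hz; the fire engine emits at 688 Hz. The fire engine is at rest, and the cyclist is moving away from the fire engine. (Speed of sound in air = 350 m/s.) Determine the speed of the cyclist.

f' = f · (v − v_o)/v ⇒ v_o = v · |f'/f − 1|.
v_o = 350 × |675.4/688 − 1| = 350 × 0.01831 ≈ 6.4 m/s.

6.4 m/s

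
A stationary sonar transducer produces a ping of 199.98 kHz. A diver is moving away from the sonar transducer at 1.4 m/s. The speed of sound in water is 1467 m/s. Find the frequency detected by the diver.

Only the observer moves, away from the source, so f' = f · (v − v_o)/v.
f' = 199.98 × (1467 − 1.4)/1467 = 199.98 × 1465.6/1467 ≈ 199.8 kHz.

199.8 kHz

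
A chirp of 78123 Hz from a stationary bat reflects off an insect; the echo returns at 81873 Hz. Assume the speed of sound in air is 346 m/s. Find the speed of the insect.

Double Doppler shift off a moving reflector: f₂ = f₀ · (v + u)/(v − u) (u > 0 toward emitter).
Rearranging, u = v · (f₂ − f₀)/(f₂ + f₀) = 346 × 3750/159996 ≈ 8.1 m/s.
So the insect is moving at 8.1 m/s toward the emitter.

8.1 m/s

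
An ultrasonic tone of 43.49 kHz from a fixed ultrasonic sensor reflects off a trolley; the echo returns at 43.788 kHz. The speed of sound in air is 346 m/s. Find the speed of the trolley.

1.18 m/s

Double Doppler shift off a moving reflector: f₂ = f₀ · (v + u)/(v − u) (u > 0 toward emitter).
Rearranging, u = v · (f₂ − f₀)/(f₂ + f₀) = 346 × 0.298/87.278 ≈ 1.18 m/s.
So the trolley is moving at 1.18 m/s toward the emitter.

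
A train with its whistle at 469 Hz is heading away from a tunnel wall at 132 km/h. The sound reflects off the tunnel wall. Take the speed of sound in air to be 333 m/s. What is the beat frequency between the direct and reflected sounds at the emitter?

93 Hz

132 km/h = 36.67 m/s.
The tunnel wall receives the sound from a moving source: f₁ = f₀ · v/(v + v_e) = 469 × 333/369.67 ≈ 422.5 Hz.
On the return leg the train is a moving observer: f₂ = f₁ · (v − v_e)/v = 422.5 × 296.33/333 ≈ 376.0 Hz.
Beat against the emitted tone: |f₂ − f₀| = 2v_e·f₀/(v + v_e) = 2 × 36.67 × 469/369.67 ≈ 93 Hz.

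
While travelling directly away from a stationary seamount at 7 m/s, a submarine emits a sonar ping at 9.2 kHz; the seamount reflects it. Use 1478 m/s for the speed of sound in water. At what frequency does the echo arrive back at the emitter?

The seamount receives the sound from a moving source: f₁ = f₀ · v/(v + v_e) = 9.2 × 1478/1485 ≈ 9.16 kHz.
On the return leg the submarine is a moving observer: f₂ = f₁ · (v − v_e)/v = 9.16 × 1471/1478 ≈ 9.11 kHz.
Equivalently f₂ = f₀ · (v − v_e)/(v + v_e).

9.11 kHz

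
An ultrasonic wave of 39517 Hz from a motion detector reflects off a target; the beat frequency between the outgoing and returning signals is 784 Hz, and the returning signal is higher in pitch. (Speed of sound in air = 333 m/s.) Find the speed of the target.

3.3 m/s

Double Doppler shift off a moving reflector: f₂ = f₀ · (v + u)/(v − u) (u > 0 toward emitter).
Returning signal is higher, so f₂ = f₀ + Δf = 39517 + 784 = 40301 Hz.
Rearranging, u = v · (f₂ − f₀)/(f₂ + f₀) = 333 × 784/79818 ≈ 3.3 m/s.
So the target is moving at 3.3 m/s toward the emitter.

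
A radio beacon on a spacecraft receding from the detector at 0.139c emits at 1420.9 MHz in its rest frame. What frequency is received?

Relativistic Doppler for frequency: f' = f₀ · √((1 − β)/(1 + β)).
f' = 1420.9 × √(0.8610/1.1390) = 1420.9 × 0.86944 ≈ 1235.4 MHz.

1235.4 MHz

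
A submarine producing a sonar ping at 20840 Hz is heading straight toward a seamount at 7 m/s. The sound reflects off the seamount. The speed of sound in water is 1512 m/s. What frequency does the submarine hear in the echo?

The seamount receives the sound from a moving source: f₁ = f₀ · v/(v − v_e) = 20840 × 1512/1505 ≈ 20937 Hz.
On the return leg the submarine is a moving observer: f₂ = f₁ · (v + v_e)/v = 20937 × 1519/1512 ≈ 21034 Hz.

21034 Hz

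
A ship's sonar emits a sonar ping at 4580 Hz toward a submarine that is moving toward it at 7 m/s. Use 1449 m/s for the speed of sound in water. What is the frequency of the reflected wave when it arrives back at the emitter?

4624 Hz

The submarine first receives the wave as a moving observer: f₁ = f₀ · (v + u)/v = 4580 × (1449 + 7)/1449 ≈ 4602 Hz.
On reflection it acts as a source moving toward the stationary detector: f₂ = f₁ · v/(v − u) = 4602 × 1449/1442 ≈ 4624 Hz.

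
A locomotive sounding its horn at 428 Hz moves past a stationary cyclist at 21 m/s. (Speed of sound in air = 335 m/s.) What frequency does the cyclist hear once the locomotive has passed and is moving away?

Receding: f₂ = f · v/(v + v_s) = 428 × 335/356 ≈ 403 Hz.

403 Hz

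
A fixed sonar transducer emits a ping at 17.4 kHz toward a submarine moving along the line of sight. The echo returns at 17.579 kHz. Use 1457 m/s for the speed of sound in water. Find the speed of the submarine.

7.5 m/s

Double Doppler shift off a moving reflector: f₂ = f₀ · (v + u)/(v − u) (u > 0 toward emitter).
Rearranging, u = v · (f₂ − f₀)/(f₂ + f₀) = 1457 × 0.179/34.979 ≈ 7.5 m/s.
So the submarine is moving at 7.5 m/s toward the emitter.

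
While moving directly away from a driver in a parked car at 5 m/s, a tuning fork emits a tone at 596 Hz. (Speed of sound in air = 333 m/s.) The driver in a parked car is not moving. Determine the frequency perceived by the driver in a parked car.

Moving source, stationary observer: f' = f · v/(v + v_s) since the source is receding.
f' = 596 × 333/(333 + 5) = 596 × 333/338 ≈ 587 Hz.

587 Hz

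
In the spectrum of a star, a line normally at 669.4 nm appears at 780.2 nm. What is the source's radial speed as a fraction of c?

0.152c

λ'/λ₀ = 1.1655 > 1 (redshift), so the source is receding.
λ'/λ₀ = √((1 + β)/(1 − β)) for a receding source ⇒ β = (r² − 1)/(r² + 1) with r = λ'/λ₀.
β = (1.3584 − 1)/(1.3584 + 1) ≈ 0.152.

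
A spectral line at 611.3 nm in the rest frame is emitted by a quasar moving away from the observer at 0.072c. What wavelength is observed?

Relativistic Doppler for wavelength: λ' = λ₀ · √((1 + β)/(1 − β)).
λ' = 611.3 × √(1.0720/0.9280) = 611.3 × 1.07479 ≈ 657.0 nm.

657.0 nm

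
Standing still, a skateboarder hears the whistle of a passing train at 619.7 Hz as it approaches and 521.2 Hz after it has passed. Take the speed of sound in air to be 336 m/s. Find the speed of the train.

29 m/s

f₁/f₂ = (v + v_s)/(v − v_s), so v_s = v · (f₁ − f₂)/(f₁ + f₂).
v_s = 336 × (619.7 − 521.2)/(619.7 + 521.2) = 336 × 98.5/1140.9 ≈ 29 m/s.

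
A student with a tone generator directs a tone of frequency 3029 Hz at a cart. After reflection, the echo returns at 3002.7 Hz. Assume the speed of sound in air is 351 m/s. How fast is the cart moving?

1.53 m/s

Double Doppler shift off a moving reflector: f₂ = f₀ · (v + u)/(v − u) (u > 0 toward emitter).
Rearranging, u = v · (f₂ − f₀)/(f₂ + f₀) = 351 × -26.3/6031.7 ≈ -1.53 m/s.
So the cart is moving at 1.53 m/s away from the emitter.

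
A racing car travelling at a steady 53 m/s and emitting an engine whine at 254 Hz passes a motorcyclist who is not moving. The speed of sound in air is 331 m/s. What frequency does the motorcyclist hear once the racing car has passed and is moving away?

Receding: f₂ = f · v/(v + v_s) = 254 × 331/384 ≈ 219 Hz.

219 Hz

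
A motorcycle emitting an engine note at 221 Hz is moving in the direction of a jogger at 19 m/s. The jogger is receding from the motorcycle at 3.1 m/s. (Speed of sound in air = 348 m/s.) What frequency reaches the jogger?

232 Hz

General Doppler shift: f' = f · (v − v_o)/(v − v_s).
f' = 221 × (348 − 3.1)/(348 − 19) = 221 × 344.9/329 ≈ 232 Hz.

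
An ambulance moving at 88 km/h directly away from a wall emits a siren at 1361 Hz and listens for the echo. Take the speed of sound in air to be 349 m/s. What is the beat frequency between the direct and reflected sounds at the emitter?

178 Hz

88 km/h = 24.44 m/s.
The wall receives the sound from a moving source: f₁ = f₀ · v/(v + v_e) = 1361 × 349/373.44 ≈ 1271.9 Hz.
On the return leg the ambulance is a moving observer: f₂ = f₁ · (v − v_e)/v = 1271.9 × 324.56/349 ≈ 1182.8 Hz.
Beat against the emitted tone: |f₂ − f₀| = 2v_e·f₀/(v + v_e) = 2 × 24.44 × 1361/373.44 ≈ 178 Hz.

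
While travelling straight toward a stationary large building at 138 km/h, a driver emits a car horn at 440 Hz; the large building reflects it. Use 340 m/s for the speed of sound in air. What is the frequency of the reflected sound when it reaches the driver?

138 km/h = 38.33 m/s.
The large building receives the sound from a moving source: f₁ = f₀ · v/(v − v_e) = 440 × 340/301.67 ≈ 496 Hz.
On the return leg the driver is a moving observer: f₂ = f₁ · (v + v_e)/v = 496 × 378.33/340 ≈ 552 Hz.
Equivalently f₂ = f₀ · (v + v_e)/(v − v_e).

552 Hz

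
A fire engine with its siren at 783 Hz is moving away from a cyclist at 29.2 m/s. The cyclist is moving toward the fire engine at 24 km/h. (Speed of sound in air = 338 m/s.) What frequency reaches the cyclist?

735 Hz

24 km/h = 6.667 m/s.
With source receding and observer approaching, f' = f · (v + v_o)/(v + v_s).
f' = 783 × (338 + 6.667)/(338 + 29.2) = 783 × 344.67/367.2 ≈ 735 Hz.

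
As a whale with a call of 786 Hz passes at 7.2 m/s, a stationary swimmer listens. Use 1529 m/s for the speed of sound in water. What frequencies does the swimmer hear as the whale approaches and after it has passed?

Approaching: f₁ = f · v/(v − v_s) = 786 × 1529/1521.8 ≈ 790 Hz.
Receding: f₂ = f · v/(v + v_s) = 786 × 1529/1536.2 ≈ 782 Hz.

790 Hz approaching; 782 Hz receding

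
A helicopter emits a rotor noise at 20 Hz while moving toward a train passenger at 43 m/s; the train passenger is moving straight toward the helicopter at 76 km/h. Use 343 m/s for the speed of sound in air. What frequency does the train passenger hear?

76 km/h = 21.11 m/s.
General Doppler shift: f' = f · (v + v_o)/(v − v_s).
f' = 20 × (343 + 21.11)/(343 − 43) = 20 × 364.11/300 ≈ 24.3 Hz.

24.3 Hz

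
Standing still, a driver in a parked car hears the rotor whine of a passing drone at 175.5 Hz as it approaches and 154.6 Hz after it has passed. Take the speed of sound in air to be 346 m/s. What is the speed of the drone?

f₁/f₂ = (v + v_s)/(v − v_s), so v_s = v · (f₁ − f₂)/(f₁ + f₂).
v_s = 346 × (175.5 − 154.6)/(175.5 + 154.6) = 346 × 20.9/330.1 ≈ 21.9 m/s.

21.9 m/s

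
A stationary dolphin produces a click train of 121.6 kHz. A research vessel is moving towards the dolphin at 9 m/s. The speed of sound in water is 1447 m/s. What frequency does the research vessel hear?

122.4 kHz

Only the observer moves, toward the source, so f' = f · (v + v_o)/v.
f' = 121.6 × (1447 + 9)/1447 = 121.6 × 1456/1447 ≈ 122.4 kHz.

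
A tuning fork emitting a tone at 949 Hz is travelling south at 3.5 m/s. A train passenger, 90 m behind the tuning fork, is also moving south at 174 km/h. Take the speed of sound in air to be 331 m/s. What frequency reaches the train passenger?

1076 Hz

174 km/h = 48.33 m/s.
The train passenger is behind, so the tuning fork is moving away from it while the train passenger is moving toward the tuning fork.
With source receding and observer approaching, f' = f · (v + v_o)/(v + v_s).
f' = 949 × (331 + 48.33)/(331 + 3.5) = 949 × 379.33/334.5 ≈ 1076 Hz.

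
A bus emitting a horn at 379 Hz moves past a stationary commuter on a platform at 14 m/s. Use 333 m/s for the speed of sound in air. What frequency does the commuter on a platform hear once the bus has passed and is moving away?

364 Hz

Receding: f₂ = f · v/(v + v_s) = 379 × 333/347 ≈ 364 Hz.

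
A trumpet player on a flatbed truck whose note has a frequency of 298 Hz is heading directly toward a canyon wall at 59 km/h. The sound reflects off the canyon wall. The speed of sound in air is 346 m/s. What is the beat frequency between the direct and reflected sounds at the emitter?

29.6 Hz

59 km/h = 16.39 m/s.
The canyon wall receives the sound from a moving source: f₁ = f₀ · v/(v − v_e) = 298 × 346/329.61 ≈ 312.8 Hz.
On the return leg the trumpet player on a flatbed truck is a moving observer: f₂ = f₁ · (v + v_e)/v = 312.8 × 362.39/346 ≈ 327.6 Hz.
Equivalently f₂ = f₀ · (v + v_e)/(v − v_e).
Beat against the emitted tone: |f₂ − f₀| = 2v_e·f₀/(v − v_e) = 2 × 16.39 × 298/329.61 ≈ 29.6 Hz.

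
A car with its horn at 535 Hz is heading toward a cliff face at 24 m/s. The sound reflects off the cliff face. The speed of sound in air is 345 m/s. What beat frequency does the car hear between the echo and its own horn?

The cliff face receives the sound from a moving source: f₁ = f₀ · v/(v − v_e) = 535 × 345/321 ≈ 575.0 Hz.
On the return leg the car is a moving observer: f₂ = f₁ · (v + v_e)/v = 575.0 × 369/345 ≈ 615.0 Hz.
Equivalently f₂ = f₀ · (v + v_e)/(v − v_e).
Beat against the emitted tone: |f₂ − f₀| = 2v_e·f₀/(v − v_e) = 2 × 24 × 535/321 ≈ 80 Hz.

80 Hz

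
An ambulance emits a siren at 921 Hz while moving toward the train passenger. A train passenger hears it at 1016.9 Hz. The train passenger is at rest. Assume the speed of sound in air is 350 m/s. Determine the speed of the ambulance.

f' = f · v/(v − v_s) ⇒ v_s = v · |1 − f/f'|.
v_s = 350 × |1 − 921/1016.9| = 350 × 0.09431 ≈ 33 m/s.

33 m/s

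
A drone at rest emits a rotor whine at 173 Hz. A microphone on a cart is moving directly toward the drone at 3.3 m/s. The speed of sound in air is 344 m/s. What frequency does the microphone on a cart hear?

Moving observer, stationary source: f' = f · (v + v_o)/v.
f' = 173 × (344 + 3.3)/344 = 173 × 347.3/344 ≈ 175 Hz.

175 Hz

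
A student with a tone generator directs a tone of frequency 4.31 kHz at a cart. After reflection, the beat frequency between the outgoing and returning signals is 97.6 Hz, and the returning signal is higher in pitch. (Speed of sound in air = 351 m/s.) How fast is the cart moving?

Double Doppler shift off a moving reflector: f₂ = f₀ · (v + u)/(v − u) (u > 0 toward emitter).
Returning signal is higher, so f₂ = f₀ + Δf = 4310 + 97.6 = 4407.6 Hz.
Rearranging, u = v · (f₂ − f₀)/(f₂ + f₀) = 351 × 97.6/8717.6 ≈ 3.9 m/s.
So the cart is moving at 3.9 m/s toward the emitter.

3.9 m/s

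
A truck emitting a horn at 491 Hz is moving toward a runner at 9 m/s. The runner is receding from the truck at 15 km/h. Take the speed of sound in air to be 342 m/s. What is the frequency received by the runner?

15 km/h = 4.167 m/s.
Both move, so f' = f · (v − v_o)/(v − v_s).
f' = 491 × (342 − 4.167)/(342 − 9) = 491 × 337.83/333 ≈ 498 Hz.

498 Hz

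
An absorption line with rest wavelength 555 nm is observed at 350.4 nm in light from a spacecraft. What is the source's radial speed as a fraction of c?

0.430c

λ'/λ₀ = 0.6314 < 1 (blueshift), so the source is approaching.
λ'/λ₀ = √((1 − β)/(1 + β)) for an approaching source ⇒ β = (1 − r²)/(1 + r²) with r = λ'/λ₀.
β = (1 − 0.3986)/(1 + 0.3986) ≈ 0.430.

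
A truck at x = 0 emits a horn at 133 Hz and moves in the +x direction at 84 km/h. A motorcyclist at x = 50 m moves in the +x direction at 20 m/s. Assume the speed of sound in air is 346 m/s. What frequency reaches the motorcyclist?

84 km/h = 23.33 m/s.
The observer lies on the +x side, so the source is heading toward the observer and the observer is heading away from the source.
Both move, so f' = f · (v − v_o)/(v − v_s).
f' = 133 × (346 − 20)/(346 − 23.33) = 133 × 326/322.67 ≈ 134 Hz.

134 Hz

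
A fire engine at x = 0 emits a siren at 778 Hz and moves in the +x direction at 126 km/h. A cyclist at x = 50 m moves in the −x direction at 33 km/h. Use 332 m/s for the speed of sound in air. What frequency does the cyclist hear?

894 Hz

126 km/h = 35 m/s; 33 km/h = 9.167 m/s.
The observer lies on the +x side, so the source is heading toward the observer and the observer is heading toward the source.
Both move, so f' = f · (v + v_o)/(v − v_s).
f' = 778 × (332 + 9.167)/(332 − 35) = 778 × 341.17/297 ≈ 894 Hz.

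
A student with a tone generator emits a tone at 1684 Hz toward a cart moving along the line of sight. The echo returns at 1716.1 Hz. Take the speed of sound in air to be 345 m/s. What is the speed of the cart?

Double Doppler shift off a moving reflector: f₂ = f₀ · (v + u)/(v − u) (u > 0 toward emitter).
Rearranging, u = v · (f₂ − f₀)/(f₂ + f₀) = 345 × 32.1/3400.1 ≈ 3.3 m/s.
So the cart is moving at 3.3 m/s toward the emitter.

3.3 m/s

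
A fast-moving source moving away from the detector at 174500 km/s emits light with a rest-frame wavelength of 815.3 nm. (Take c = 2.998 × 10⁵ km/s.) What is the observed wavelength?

1586.2 nm

β = v/c = 174500/299800 = 0.5821.
Relativistic Doppler for wavelength: λ' = λ₀ · √((1 + β)/(1 − β)).
λ' = 815.3 × √(1.5821/0.4179) = 815.3 × 1.94559 ≈ 1586.2 nm.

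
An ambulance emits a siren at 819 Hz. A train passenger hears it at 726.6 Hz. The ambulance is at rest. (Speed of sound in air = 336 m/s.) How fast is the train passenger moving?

f' < f, so the train passenger is receding.
f' = f · (v − v_o)/v ⇒ v_o = v · |f'/f − 1|.
v_o = 336 × |726.6/819 − 1| = 336 × 0.1128 ≈ 38 m/s.

38 m/s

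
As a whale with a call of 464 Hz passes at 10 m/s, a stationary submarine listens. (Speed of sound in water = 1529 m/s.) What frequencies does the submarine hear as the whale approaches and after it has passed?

Approaching: f₁ = f · v/(v − v_s) = 464 × 1529/1519 ≈ 467 Hz.
Receding: f₂ = f · v/(v + v_s) = 464 × 1529/1539 ≈ 461 Hz.

467 Hz approaching; 461 Hz receding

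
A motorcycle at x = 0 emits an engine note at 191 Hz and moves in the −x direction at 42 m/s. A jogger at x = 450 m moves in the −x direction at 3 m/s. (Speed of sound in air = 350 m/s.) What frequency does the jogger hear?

172 Hz

The observer lies on the +x side, so the source is heading away from the observer and the observer is heading toward the source.
General Doppler shift: f' = f · (v + v_o)/(v + v_s).
f' = 191 × (350 + 3)/(350 + 42) = 191 × 353/392 ≈ 172 Hz.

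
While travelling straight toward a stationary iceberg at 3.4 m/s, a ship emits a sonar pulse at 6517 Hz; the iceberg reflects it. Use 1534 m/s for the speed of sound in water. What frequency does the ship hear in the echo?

The iceberg receives the sound from a moving source: f₁ = f₀ · v/(v − v_e) = 6517 × 1534/1530.6 ≈ 6531 Hz.
On the return leg the ship is a moving observer: f₂ = f₁ · (v + v_e)/v = 6531 × 1537.4/1534 ≈ 6546 Hz.
Equivalently f₂ = f₀ · (v + v_e)/(v − v_e).

6546 Hz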